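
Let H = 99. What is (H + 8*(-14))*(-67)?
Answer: 871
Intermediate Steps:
(H + 8*(-14))*(-67) = (99 + 8*(-14))*(-67) = (99 - 112)*(-67) = -13*(-67) = 871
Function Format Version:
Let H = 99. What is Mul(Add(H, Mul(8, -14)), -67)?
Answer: 871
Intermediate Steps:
Mul(Add(H, Mul(8, -14)), -67) = Mul(Add(99, Mul(8, -14)), -67) = Mul(Add(99, -112), -67) = Mul(-13, -67) = 871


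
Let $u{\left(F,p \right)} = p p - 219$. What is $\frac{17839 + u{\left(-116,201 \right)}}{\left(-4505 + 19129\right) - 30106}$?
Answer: $- \frac{58021}{15482} \approx -3.7476$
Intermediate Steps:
$u{\left(F,p \right)} = -219 + p^{2}$ ($u{\left(F,p \right)} = p^{2} - 219 = -219 + p^{2}$)
$\frac{17839 + u{\left(-116,201 \right)}}{\left(-4505 + 19129\right) - 30106} = \frac{17839 - \left(219 - 201^{2}\right)}{\left(-4505 + 19129\right) - 30106} = \frac{17839 + \left(-219 + 40401\right)}{14624 - 30106} = \frac{17839 + 40182}{-15482} = 58021 \left(- \frac{1}{15482}\right) = - \frac{58021}{15482}$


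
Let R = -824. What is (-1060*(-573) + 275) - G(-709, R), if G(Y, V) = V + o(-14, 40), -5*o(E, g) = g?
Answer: 608487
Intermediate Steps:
o(E, g) = -g/5
G(Y, V) = -8 + V (G(Y, V) = V - 1/5*40 = V - 8 = -8 + V)
(-1060*(-573) + 275) - G(-709, R) = (-1060*(-573) + 275) - (-8 - 824) = (607380 + 275) - 1*(-832) = 607655 + 832 = 608487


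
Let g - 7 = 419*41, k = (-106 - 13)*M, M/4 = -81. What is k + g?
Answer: 55742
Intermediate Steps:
M = -324 (M = 4*(-81) = -324)
k = 38556 (k = (-106 - 13)*(-324) = -119*(-324) = 38556)
g = 17186 (g = 7 + 419*41 = 7 + 17179 = 17186)
k + g = 38556 + 17186 = 55742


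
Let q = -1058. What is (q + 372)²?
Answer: 470596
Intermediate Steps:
(q + 372)² = (-1058 + 372)² = (-686)² = 470596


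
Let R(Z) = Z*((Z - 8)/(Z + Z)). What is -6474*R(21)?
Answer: -42081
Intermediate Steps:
R(Z) = -4 + Z/2 (R(Z) = Z*((-8 + Z)/((2*Z))) = Z*((-8 + Z)*(1/(2*Z))) = Z*((-8 + Z)/(2*Z)) = -4 + Z/2)
-6474*R(21) = -6474*(-4 + (½)*21) = -6474*(-4 + 21/2) = -6474*13/2 = -42081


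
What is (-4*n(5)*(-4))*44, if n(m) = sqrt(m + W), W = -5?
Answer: 0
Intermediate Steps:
n(m) = sqrt(-5 + m) (n(m) = sqrt(m - 5) = sqrt(-5 + m))
(-4*n(5)*(-4))*44 = (-4*sqrt(-5 + 5)*(-4))*44 = (-4*sqrt(0)*(-4))*44 = (-4*0*(-4))*44 = (0*(-4))*44 = 0*44 = 0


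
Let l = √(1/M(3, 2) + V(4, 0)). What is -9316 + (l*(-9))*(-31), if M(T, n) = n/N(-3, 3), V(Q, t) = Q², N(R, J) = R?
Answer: -9316 + 279*√58/2 ≈ -8253.6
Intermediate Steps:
M(T, n) = -n/3 (M(T, n) = n/(-3) = n*(-⅓) = -n/3)
l = √58/2 (l = √(1/(-⅓*2) + 4²) = √(1/(-⅔) + 16) = √(-3/2 + 16) = √(29/2) = √58/2 ≈ 3.8079)
-9316 + (l*(-9))*(-31) = -9316 + ((√58/2)*(-9))*(-31) = -9316 - 9*√58/2*(-31) = -9316 + 279*√58/2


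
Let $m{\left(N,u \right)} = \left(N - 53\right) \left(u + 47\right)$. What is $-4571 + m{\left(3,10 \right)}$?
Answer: $-7421$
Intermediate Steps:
$m{\left(N,u \right)} = \left(-53 + N\right) \left(47 + u\right)$
$-4571 + m{\left(3,10 \right)} = -4571 + \left(-2491 - 530 + 47 \cdot 3 + 3 \cdot 10\right) = -4571 + \left(-2491 - 530 + 141 + 30\right) = -4571 - 2850 = -7421$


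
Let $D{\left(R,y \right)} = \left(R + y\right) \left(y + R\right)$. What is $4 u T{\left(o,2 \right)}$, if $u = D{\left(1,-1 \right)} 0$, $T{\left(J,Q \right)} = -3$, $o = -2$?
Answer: $0$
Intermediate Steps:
$D{\left(R,y \right)} = \left(R + y\right)^{2}$ ($D{\left(R,y \right)} = \left(R + y\right) \left(R + y\right) = \left(R + y\right)^{2}$)
$u = 0$ ($u = \left(1 - 1\right)^{2} \cdot 0 = 0^{2} \cdot 0 = 0 \cdot 0 = 0$)
$4 u T{\left(o,2 \right)} = 4 \cdot 0 \left(-3\right) = 0 \left(-3\right) = 0$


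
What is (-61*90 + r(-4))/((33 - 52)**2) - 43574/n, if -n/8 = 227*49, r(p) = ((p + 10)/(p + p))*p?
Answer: -236262497/16061612 ≈ -14.710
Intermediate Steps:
r(p) = 5 + p/2 (r(p) = ((10 + p)/((2*p)))*p = ((10 + p)*(1/(2*p)))*p = ((10 + p)/(2*p))*p = 5 + p/2)
n = -88984 (n = -1816*49 = -8*11123 = -88984)
(-61*90 + r(-4))/((33 - 52)**2) - 43574/n = (-61*90 + (5 + (1/2)*(-4)))/((33 - 52)**2) - 43574/(-88984) = (-5490 + (5 - 2))/((-19)**2) - 43574*(-1/88984) = (-5490 + 3)/361 + 21787/44492 = -5487*1/361 + 21787/44492 = -5487/361 + 21787/44492 = -236262497/16061612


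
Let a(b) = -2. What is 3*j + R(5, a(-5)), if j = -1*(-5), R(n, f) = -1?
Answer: 14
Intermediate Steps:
j = 5
3*j + R(5, a(-5)) = 3*5 - 1 = 15 - 1 = 14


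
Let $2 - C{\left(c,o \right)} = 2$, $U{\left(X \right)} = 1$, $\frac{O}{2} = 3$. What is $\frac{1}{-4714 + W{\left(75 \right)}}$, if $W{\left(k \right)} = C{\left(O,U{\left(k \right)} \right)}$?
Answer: $- \frac{1}{4714} \approx -0.00021213$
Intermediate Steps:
$O = 6$ ($O = 2 \cdot 3 = 6$)
$C{\left(c,o \right)} = 0$ ($C{\left(c,o \right)} = 2 - 2 = 0$)
$W{\left(k \right)} = 0$
$\frac{1}{-4714 + W{\left(75 \right)}} = \frac{1}{-4714 + 0} = \frac{1}{-4714} = - \frac{1}{4714}$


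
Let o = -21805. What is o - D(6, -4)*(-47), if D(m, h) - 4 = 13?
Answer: -21006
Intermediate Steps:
D(m, h) = 17 (D(m, h) = 4 + 13 = 17)
o - D(6, -4)*(-47) = -21805 - 17*(-47) = -21805 - 1*(-799) = -21805 + 799 = -21006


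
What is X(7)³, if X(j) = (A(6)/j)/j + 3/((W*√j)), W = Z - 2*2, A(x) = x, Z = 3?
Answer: 55782/117649 - 9585*√7/16807 ≈ -1.0347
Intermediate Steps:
W = -1 (W = 3 - 2*2 = 3 - 4 = -1)
X(j) = -3/√j + 6/j² (X(j) = (6/j)/j + 3/((-√j)) = 6/j² + 3*(-1/√j) = 6/j² - 3/√j = -3/√j + 6/j²)
X(7)³ = (-3*√7/7 + 6/7²)³ = (-3*√7/7 + 6*(1/49))³ = (-3*√7/7 + 6/49)³ = (6/49 - 3*√7/7)³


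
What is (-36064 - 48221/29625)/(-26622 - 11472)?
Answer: 1068444221/1128534750 ≈ 0.94675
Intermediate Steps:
(-36064 - 48221/29625)/(-26622 - 11472) = (-36064 - 48221*1/29625)/(-38094) = (-36064 - 48221/29625)*(-1/38094) = -1068444221/29625*(-1/38094) = 1068444221/1128534750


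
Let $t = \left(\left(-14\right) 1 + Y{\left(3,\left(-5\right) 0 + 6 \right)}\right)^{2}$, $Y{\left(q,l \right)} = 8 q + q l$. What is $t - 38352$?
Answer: $-37568$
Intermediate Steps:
$Y{\left(q,l \right)} = 8 q + l q$
$t = 784$ ($t = \left(\left(-14\right) 1 + 3 \left(8 + \left(\left(-5\right) 0 + 6\right)\right)\right)^{2} = \left(-14 + 3 \left(8 + \left(0 + 6\right)\right)\right)^{2} = \left(-14 + 3 \left(8 + 6\right)\right)^{2} = \left(-14 + 3 \cdot 14\right)^{2} = \left(-14 + 42\right)^{2} = 28^{2} = 784$)
$t - 38352 = 784 - 38352 = -37568$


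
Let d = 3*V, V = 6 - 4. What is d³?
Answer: 216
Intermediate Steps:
V = 2
d = 6 (d = 3*2 = 6)
d³ = 6³ = 216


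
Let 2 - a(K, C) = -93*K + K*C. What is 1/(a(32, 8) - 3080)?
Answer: -1/358 ≈ -0.0027933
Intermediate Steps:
a(K, C) = 2 + 93*K - C*K (a(K, C) = 2 - (-93*K + K*C) = 2 - (-93*K + C*K) = 2 + (93*K - C*K) = 2 + 93*K - C*K)
1/(a(32, 8) - 3080) = 1/((2 + 93*32 - 1*8*32) - 3080) = 1/((2 + 2976 - 256) - 3080) = 1/(2722 - 3080) = 1/(-358) = -1/358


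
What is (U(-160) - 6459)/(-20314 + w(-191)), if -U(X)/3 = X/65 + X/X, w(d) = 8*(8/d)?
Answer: 2671135/8406749 ≈ 0.31774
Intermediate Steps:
w(d) = 64/d
U(X) = -3 - 3*X/65 (U(X) = -3*(X/65 + X/X) = -3*(X*(1/65) + 1) = -3*(X/65 + 1) = -3*(1 + X/65) = -3 - 3*X/65)
(U(-160) - 6459)/(-20314 + w(-191)) = ((-3 - 3/65*(-160)) - 6459)/(-20314 + 64/(-191)) = ((-3 + 96/13) - 6459)/(-20314 + 64*(-1/191)) = (57/13 - 6459)/(-20314 - 64/191) = -83910/(13*(-3880038/191)) = -83910/13*(-191/3880038) = 2671135/8406749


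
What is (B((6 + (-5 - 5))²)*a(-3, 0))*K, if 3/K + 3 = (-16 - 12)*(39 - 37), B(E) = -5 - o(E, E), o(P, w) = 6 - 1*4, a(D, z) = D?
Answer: -63/59 ≈ -1.0678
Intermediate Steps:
o(P, w) = 2 (o(P, w) = 6 - 4 = 2)
B(E) = -7 (B(E) = -5 - 1*2 = -5 - 2 = -7)
K = -3/59 (K = 3/(-3 + (-16 - 12)*(39 - 37)) = 3/(-3 - 28*2) = 3/(-3 - 56) = 3/(-59) = 3*(-1/59) = -3/59 ≈ -0.050847)
(B((6 + (-5 - 5))²)*a(-3, 0))*K = -7*(-3)*(-3/59) = 21*(-3/59) = -63/59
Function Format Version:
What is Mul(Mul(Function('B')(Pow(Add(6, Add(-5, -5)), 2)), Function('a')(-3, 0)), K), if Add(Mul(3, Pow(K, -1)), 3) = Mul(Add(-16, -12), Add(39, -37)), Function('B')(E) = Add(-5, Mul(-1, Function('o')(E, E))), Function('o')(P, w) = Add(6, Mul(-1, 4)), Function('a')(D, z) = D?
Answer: Rational(-63, 59) ≈ -1.0678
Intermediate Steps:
Function('o')(P, w) = 2 (Function('o')(P, w) = Add(6, -4) = 2)
Function('B')(E) = -7 (Function('B')(E) = Add(-5, Mul(-1, 2)) = Add(-5, -2) = -7)
K = Rational(-3, 59) (K = Mul(3, Pow(Add(-3, Mul(Add(-16, -12), Add(39, -37))), -1)) = Mul(3, Pow(Add(-3, Mul(-28, 2)), -1)) = Mul(3, Pow(Add(-3, -56), -1)) = Mul(3, Pow(-59, -1)) = Mul(3, Rational(-1, 59)) = Rational(-3, 59) ≈ -0.050847)
Mul(Mul(Function('B')(Pow(Add(6, Add(-5, -5)), 2)), Function('a')(-3, 0)), K) = Mul(Mul(-7, -3), Rational(-3, 59)) = Mul(21, Rational(-3, 59)) = Rational(-63, 59)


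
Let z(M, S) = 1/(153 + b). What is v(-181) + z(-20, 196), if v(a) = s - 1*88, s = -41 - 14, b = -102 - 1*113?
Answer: -8867/62 ≈ -143.02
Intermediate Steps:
b = -215 (b = -102 - 113 = -215)
s = -55
z(M, S) = -1/62 (z(M, S) = 1/(153 - 215) = 1/(-62) = -1/62)
v(a) = -143 (v(a) = -55 - 1*88 = -55 - 88 = -143)
v(-181) + z(-20, 196) = -143 - 1/62 = -8867/62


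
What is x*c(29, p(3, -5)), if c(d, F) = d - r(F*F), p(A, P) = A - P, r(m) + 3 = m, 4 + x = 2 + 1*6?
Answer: -128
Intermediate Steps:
x = 4 (x = -4 + (2 + 1*6) = -4 + (2 + 6) = -4 + 8 = 4)
r(m) = -3 + m
c(d, F) = 3 + d - F² (c(d, F) = d - (-3 + F*F) = d - (-3 + F²) = d + (3 - F²) = 3 + d - F²)
x*c(29, p(3, -5)) = 4*(3 + 29 - (3 - 1*(-5))²) = 4*(3 + 29 - (3 + 5)²) = 4*(3 + 29 - 1*8²) = 4*(3 + 29 - 1*64) = 4*(3 + 29 - 64) = 4*(-32) = -128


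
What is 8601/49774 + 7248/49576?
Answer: 98395641/308449478 ≈ 0.31900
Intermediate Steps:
8601/49774 + 7248/49576 = 8601*(1/49774) + 7248*(1/49576) = 8601/49774 + 906/6197 = 98395641/308449478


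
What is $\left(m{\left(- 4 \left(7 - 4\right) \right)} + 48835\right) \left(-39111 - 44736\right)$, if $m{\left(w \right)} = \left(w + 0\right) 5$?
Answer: $-4089637425$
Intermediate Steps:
$m{\left(w \right)} = 5 w$ ($m{\left(w \right)} = w 5 = 5 w$)
$\left(m{\left(- 4 \left(7 - 4\right) \right)} + 48835\right) \left(-39111 - 44736\right) = \left(5 \left(- 4 \left(7 - 4\right)\right) + 48835\right) \left(-39111 - 44736\right) = \left(5 \left(\left(-4\right) 3\right) + 48835\right) \left(-83847\right) = \left(5 \left(-12\right) + 48835\right) \left(-83847\right) = \left(-60 + 48835\right) \left(-83847\right) = 48775 \left(-83847\right) = -4089637425$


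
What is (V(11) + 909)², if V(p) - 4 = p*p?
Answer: 1069156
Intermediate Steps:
V(p) = 4 + p² (V(p) = 4 + p*p = 4 + p²)
(V(11) + 909)² = ((4 + 11²) + 909)² = ((4 + 121) + 909)² = (125 + 909)² = 1034² = 1069156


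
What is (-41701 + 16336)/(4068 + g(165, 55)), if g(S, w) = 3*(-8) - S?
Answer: -8455/1293 ≈ -6.5391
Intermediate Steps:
g(S, w) = -24 - S
(-41701 + 16336)/(4068 + g(165, 55)) = (-41701 + 16336)/(4068 + (-24 - 1*165)) = -25365/(4068 + (-24 - 165)) = -25365/(4068 - 189) = -25365/3879 = -25365*1/3879 = -8455/1293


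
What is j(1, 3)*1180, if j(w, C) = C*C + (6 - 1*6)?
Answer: 10620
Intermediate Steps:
j(w, C) = C² (j(w, C) = C² + (6 - 6) = C² + 0 = C²)
j(1, 3)*1180 = 3²*1180 = 9*1180 = 10620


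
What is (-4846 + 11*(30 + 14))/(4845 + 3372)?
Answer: -1454/2739 ≈ -0.53085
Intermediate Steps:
(-4846 + 11*(30 + 14))/(4845 + 3372) = (-4846 + 11*44)/8217 = (-4846 + 484)*(1/8217) = -4362*1/8217 = -1454/2739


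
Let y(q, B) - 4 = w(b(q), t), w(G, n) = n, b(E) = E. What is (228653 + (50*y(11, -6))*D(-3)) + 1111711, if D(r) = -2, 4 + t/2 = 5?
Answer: 1339764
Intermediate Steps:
t = 2 (t = -8 + 2*5 = -8 + 10 = 2)
y(q, B) = 6 (y(q, B) = 4 + 2 = 6)
(228653 + (50*y(11, -6))*D(-3)) + 1111711 = (228653 + (50*6)*(-2)) + 1111711 = (228653 + 300*(-2)) + 1111711 = (228653 - 600) + 1111711 = 228053 + 1111711 = 1339764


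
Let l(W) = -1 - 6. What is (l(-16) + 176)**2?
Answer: 28561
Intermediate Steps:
l(W) = -7
(l(-16) + 176)**2 = (-7 + 176)**2 = 169**2 = 28561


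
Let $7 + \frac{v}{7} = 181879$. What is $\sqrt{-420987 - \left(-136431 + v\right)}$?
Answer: $2 i \sqrt{389415} \approx 1248.1 i$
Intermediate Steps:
$v = 1273104$ ($v = -49 + 7 \cdot 181879 = -49 + 1273153 = 1273104$)
$\sqrt{-420987 - \left(-136431 + v\right)} = \sqrt{-420987 + \left(136431 - 1273104\right)} = \sqrt{-420987 - 1136673} = \sqrt{-1557660} = 2 i \sqrt{389415}$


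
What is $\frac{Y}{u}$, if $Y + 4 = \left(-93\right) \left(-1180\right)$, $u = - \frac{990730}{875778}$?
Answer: $- \frac{48052187304}{495365} \approx -97004.0$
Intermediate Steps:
$u = - \frac{495365}{437889}$ ($u = \left(-990730\right) \frac{1}{875778} = - \frac{495365}{437889} \approx -1.1313$)
$Y = 109736$ ($Y = -4 - -109740 = -4 + 109740 = 109736$)
$\frac{Y}{u} = \frac{109736}{- \frac{495365}{437889}} = 109736 \left(- \frac{437889}{495365}\right) = - \frac{48052187304}{495365}$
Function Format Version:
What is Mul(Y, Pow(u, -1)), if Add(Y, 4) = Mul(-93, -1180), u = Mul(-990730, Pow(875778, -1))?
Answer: Rational(-48052187304, 495365) ≈ -97004.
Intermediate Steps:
u = Rational(-495365, 437889) (u = Mul(-990730, Rational(1, 875778)) = Rational(-495365, 437889) ≈ -1.1313)
Y = 109736 (Y = Add(-4, Mul(-93, -1180)) = Add(-4, 109740) = 109736)
Mul(Y, Pow(u, -1)) = Mul(109736, Pow(Rational(-495365, 437889), -1)) = Mul(109736, Rational(-437889, 495365)) = Rational(-48052187304, 495365)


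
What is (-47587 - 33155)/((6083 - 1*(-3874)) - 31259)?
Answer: 40371/10651 ≈ 3.7903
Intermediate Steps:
(-47587 - 33155)/((6083 - 1*(-3874)) - 31259) = -80742/((6083 + 3874) - 31259) = -80742/(9957 - 31259) = -80742/(-21302) = -80742*(-1/21302) = 40371/10651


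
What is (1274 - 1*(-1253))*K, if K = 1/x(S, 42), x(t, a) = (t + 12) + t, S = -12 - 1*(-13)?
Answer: 361/2 ≈ 180.50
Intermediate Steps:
S = 1 (S = -12 + 13 = 1)
x(t, a) = 12 + 2*t (x(t, a) = (12 + t) + t = 12 + 2*t)
K = 1/14 (K = 1/(12 + 2*1) = 1/(12 + 2) = 1/14 ≈ 0.071429)
(1274 - 1*(-1253))*K = (1274 - 1*(-1253))*(1/14) = (1274 + 1253)*(1/14) = 2527*(1/14) = 361/2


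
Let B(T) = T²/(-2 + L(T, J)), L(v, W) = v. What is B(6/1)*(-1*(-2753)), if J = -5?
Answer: 24777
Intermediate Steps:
B(T) = T²/(-2 + T)
B(6/1)*(-1*(-2753)) = ((6/1)²/(-2 + 6/1))*(-1*(-2753)) = ((6*1)²/(-2 + 6*1))*2753 = (6²/(-2 + 6))*2753 = (36/4)*2753 = (36*(¼))*2753 = 9*2753 = 24777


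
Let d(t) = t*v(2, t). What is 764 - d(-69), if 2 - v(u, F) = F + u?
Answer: 5525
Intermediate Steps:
v(u, F) = 2 - F - u (v(u, F) = 2 - (F + u) = 2 + (-F - u) = 2 - F - u)
d(t) = -t**2 (d(t) = t*(2 - t - 1*2) = t*(2 - t - 2) = t*(-t) = -t**2)
764 - d(-69) = 764 - (-1)*(-69)**2 = 764 - (-1)*4761 = 764 - 1*(-4761) = 764 + 4761 = 5525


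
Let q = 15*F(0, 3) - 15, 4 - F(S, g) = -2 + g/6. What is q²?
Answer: 18225/4 ≈ 4556.3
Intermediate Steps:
F(S, g) = 6 - g/6 (F(S, g) = 4 - (-2 + g/6) = 4 + (2 - g/6) = 6 - g/6)
q = 135/2 (q = 15*(6 - ⅙*3) - 15 = 15*(6 - ½) - 15 = 15*(11/2) - 15 = 165/2 - 15 = 135/2 ≈ 67.500)
q² = (135/2)² = 18225/4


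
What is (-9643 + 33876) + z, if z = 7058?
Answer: 31291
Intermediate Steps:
(-9643 + 33876) + z = (-9643 + 33876) + 7058 = 24233 + 7058 = 31291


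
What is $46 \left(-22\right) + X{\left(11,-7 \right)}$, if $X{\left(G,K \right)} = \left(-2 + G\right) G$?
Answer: $-913$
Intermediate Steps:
$X{\left(G,K \right)} = G \left(-2 + G\right)$
$46 \left(-22\right) + X{\left(11,-7 \right)} = 46 \left(-22\right) + 11 \left(-2 + 11\right) = -1012 + 11 \cdot 9 = -1012 + 99 = -913$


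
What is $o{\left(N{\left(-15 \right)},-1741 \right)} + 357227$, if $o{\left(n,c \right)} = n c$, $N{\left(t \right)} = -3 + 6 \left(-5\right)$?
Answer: $414680$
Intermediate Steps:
$N{\left(t \right)} = -33$ ($N{\left(t \right)} = -3 - 30 = -33$)
$o{\left(n,c \right)} = c n$
$o{\left(N{\left(-15 \right)},-1741 \right)} + 357227 = \left(-1741\right) \left(-33\right) + 357227 = 57453 + 357227 = 414680$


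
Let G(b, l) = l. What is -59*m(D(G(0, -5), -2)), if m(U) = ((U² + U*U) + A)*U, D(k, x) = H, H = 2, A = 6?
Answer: -1652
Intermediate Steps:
D(k, x) = 2
m(U) = U*(6 + 2*U²) (m(U) = ((U² + U*U) + 6)*U = ((U² + U²) + 6)*U = (2*U² + 6)*U = (6 + 2*U²)*U = U*(6 + 2*U²))
-59*m(D(G(0, -5), -2)) = -118*2*(3 + 2²) = -118*2*(3 + 4) = -118*2*7 = -59*28 = -1652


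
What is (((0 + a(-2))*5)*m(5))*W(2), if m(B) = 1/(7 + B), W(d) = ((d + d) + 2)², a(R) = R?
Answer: -30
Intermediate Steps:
W(d) = (2 + 2*d)² (W(d) = (2*d + 2)² = (2 + 2*d)²)
(((0 + a(-2))*5)*m(5))*W(2) = (((0 - 2)*5)/(7 + 5))*(4*(1 + 2)²) = (-2*5/12)*(4*3²) = (-10*1/12)*(4*9) = -⅚*36 = -30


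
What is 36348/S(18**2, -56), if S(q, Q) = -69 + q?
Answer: 12116/85 ≈ 142.54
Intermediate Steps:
36348/S(18**2, -56) = 36348/(-69 + 18**2) = 36348/(-69 + 324) = 36348/255 = 36348*(1/255) = 12116/85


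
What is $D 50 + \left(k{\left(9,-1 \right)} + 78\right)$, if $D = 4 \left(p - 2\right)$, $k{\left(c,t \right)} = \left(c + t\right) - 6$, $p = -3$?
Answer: $-920$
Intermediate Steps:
$k{\left(c,t \right)} = -6 + c + t$
$D = -20$ ($D = 4 \left(-3 - 2\right) = 4 \left(-5\right) = -20$)
$D 50 + \left(k{\left(9,-1 \right)} + 78\right) = \left(-20\right) 50 + \left(\left(-6 + 9 - 1\right) + 78\right) = -1000 + \left(2 + 78\right) = -1000 + 80 = -920$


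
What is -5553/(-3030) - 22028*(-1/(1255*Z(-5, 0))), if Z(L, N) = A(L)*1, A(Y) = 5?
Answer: 6772661/1267550 ≈ 5.3431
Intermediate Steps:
Z(L, N) = 5 (Z(L, N) = 5*1 = 5)
-5553/(-3030) - 22028*(-1/(1255*Z(-5, 0))) = -5553/(-3030) - 22028/((-1255*5)) = -5553*(-1/3030) - 22028/(-6275) = 1851/1010 - 22028*(-1/6275) = 1851/1010 + 22028/6275 = 6772661/1267550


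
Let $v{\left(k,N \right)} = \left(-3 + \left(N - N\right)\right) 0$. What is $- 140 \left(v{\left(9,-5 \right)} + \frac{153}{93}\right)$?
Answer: $- \frac{7140}{31} \approx -230.32$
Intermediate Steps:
$v{\left(k,N \right)} = 0$ ($v{\left(k,N \right)} = \left(-3 + 0\right) 0 = \left(-3\right) 0 = 0$)
$- 140 \left(v{\left(9,-5 \right)} + \frac{153}{93}\right) = - 140 \left(0 + \frac{153}{93}\right) = - 140 \left(0 + 153 \cdot \frac{1}{93}\right) = - 140 \left(0 + \frac{51}{31}\right) = \left(-140\right) \frac{51}{31} = - \frac{7140}{31}$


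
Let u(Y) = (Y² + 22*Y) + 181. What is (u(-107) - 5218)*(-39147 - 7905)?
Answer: -190937016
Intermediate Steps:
u(Y) = 181 + Y² + 22*Y
(u(-107) - 5218)*(-39147 - 7905) = ((181 + (-107)² + 22*(-107)) - 5218)*(-39147 - 7905) = ((181 + 11449 - 2354) - 5218)*(-47052) = (9276 - 5218)*(-47052) = 4058*(-47052) = -190937016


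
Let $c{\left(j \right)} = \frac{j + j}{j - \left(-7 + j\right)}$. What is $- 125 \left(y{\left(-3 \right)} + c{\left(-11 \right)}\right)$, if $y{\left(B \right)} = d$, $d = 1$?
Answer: $\frac{1875}{7} \approx 267.86$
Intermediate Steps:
$y{\left(B \right)} = 1$
$c{\left(j \right)} = \frac{2 j}{7}$
$- 125 \left(y{\left(-3 \right)} + c{\left(-11 \right)}\right) = - 125 \left(1 + \frac{2}{7} \left(-11\right)\right) = - 125 \left(1 - \frac{22}{7}\right) = \left(-125\right) \left(- \frac{15}{7}\right) = \frac{1875}{7}$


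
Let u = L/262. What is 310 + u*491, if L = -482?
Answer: -77721/131 ≈ -593.29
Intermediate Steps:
u = -241/131 (u = -482/262 = -482*1/262 = -241/131 ≈ -1.8397)
310 + u*491 = 310 - 241/131*491 = 310 - 118331/131 = -77721/131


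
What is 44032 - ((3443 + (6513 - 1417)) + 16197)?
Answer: 19296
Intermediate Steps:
44032 - ((3443 + (6513 - 1417)) + 16197) = 44032 - ((3443 + 5096) + 16197) = 44032 - (8539 + 16197) = 44032 - 1*24736 = 44032 - 24736 = 19296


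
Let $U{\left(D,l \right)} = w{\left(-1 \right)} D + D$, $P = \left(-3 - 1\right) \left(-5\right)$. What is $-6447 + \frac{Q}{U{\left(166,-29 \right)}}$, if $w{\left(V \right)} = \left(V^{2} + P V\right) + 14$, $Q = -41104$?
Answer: $- \frac{529963}{83} \approx -6385.1$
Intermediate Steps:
$P = 20$ ($P = \left(-4\right) \left(-5\right) = 20$)
$w{\left(V \right)} = 14 + V^{2} + 20 V$ ($w{\left(V \right)} = \left(V^{2} + 20 V\right) + 14 = 14 + V^{2} + 20 V$)
$U{\left(D,l \right)} = - 4 D$ ($U{\left(D,l \right)} = \left(14 + \left(-1\right)^{2} + 20 \left(-1\right)\right) D + D = \left(14 + 1 - 20\right) D + D = - 5 D + D = - 4 D$)
$-6447 + \frac{Q}{U{\left(166,-29 \right)}} = -6447 - \frac{41104}{\left(-4\right) 166} = -6447 - \frac{41104}{-664} = -6447 - - \frac{5138}{83} = -6447 + \frac{5138}{83} = - \frac{529963}{83}$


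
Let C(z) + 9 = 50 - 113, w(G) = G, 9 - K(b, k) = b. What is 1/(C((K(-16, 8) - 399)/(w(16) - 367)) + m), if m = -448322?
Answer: -1/448394 ≈ -2.2302e-6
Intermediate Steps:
K(b, k) = 9 - b
C(z) = -72 (C(z) = -9 + (50 - 113) = -9 - 63 = -72)
1/(C((K(-16, 8) - 399)/(w(16) - 367)) + m) = 1/(-72 - 448322) = 1/(-448394) = -1/448394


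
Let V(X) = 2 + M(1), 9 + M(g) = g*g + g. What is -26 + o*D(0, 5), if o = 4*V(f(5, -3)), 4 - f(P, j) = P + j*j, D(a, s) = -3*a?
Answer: -26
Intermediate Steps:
M(g) = -9 + g + g**2 (M(g) = -9 + (g*g + g) = -9 + (g**2 + g) = -9 + (g + g**2) = -9 + g + g**2)
f(P, j) = 4 - P - j**2 (f(P, j) = 4 - (P + j*j) = 4 - (P + j**2) = 4 + (-P - j**2) = 4 - P - j**2)
V(X) = -5 (V(X) = 2 + (-9 + 1 + 1**2) = 2 + (-9 + 1 + 1) = 2 - 7 = -5)
o = -20 (o = 4*(-5) = -20)
-26 + o*D(0, 5) = -26 - (-60)*0 = -26 - 20*0 = -26 + 0 = -26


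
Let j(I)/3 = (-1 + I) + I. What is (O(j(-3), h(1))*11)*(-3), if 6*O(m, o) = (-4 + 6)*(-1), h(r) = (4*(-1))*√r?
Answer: 11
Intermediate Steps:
j(I) = -3 + 6*I (j(I) = 3*((-1 + I) + I) = 3*(-1 + 2*I) = -3 + 6*I)
h(r) = -4*√r
O(m, o) = -⅓ (O(m, o) = ((-4 + 6)*(-1))/6 = (2*(-1))/6 = (⅙)*(-2) = -⅓)
(O(j(-3), h(1))*11)*(-3) = -⅓*11*(-3) = -11/3*(-3) = 11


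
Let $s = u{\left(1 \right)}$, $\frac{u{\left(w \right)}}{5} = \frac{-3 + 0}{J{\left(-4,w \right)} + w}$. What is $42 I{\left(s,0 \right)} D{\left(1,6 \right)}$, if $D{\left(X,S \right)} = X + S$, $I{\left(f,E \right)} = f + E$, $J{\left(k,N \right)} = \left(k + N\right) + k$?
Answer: $735$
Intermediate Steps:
$J{\left(k,N \right)} = N + 2 k$ ($J{\left(k,N \right)} = \left(N + k\right) + k = N + 2 k$)
$u{\left(w \right)} = - \frac{15}{-8 + 2 w}$ ($u{\left(w \right)} = 5 \frac{-3 + 0}{\left(w + 2 \left(-4\right)\right) + w} = 5 \left(- \frac{3}{\left(w - 8\right) + w}\right) = 5 \left(- \frac{3}{\left(-8 + w\right) + w}\right) = 5 \left(- \frac{3}{-8 + 2 w}\right) = - \frac{15}{-8 + 2 w}$)
$s = \frac{5}{2}$ ($s = - \frac{15}{-8 + 2 \cdot 1} = - \frac{15}{-8 + 2} = - \frac{15}{-6} = \left(-15\right) \left(- \frac{1}{6}\right) = \frac{5}{2} \approx 2.5$)
$I{\left(f,E \right)} = E + f$
$D{\left(X,S \right)} = S + X$
$42 I{\left(s,0 \right)} D{\left(1,6 \right)} = 42 \left(0 + \frac{5}{2}\right) \left(6 + 1\right) = 42 \cdot \frac{5}{2} \cdot 7 = 105 \cdot 7 = 735$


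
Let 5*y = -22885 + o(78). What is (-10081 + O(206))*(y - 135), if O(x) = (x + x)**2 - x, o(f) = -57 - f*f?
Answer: -4736032357/5 ≈ -9.4721e+8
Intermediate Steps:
o(f) = -57 - f**2
O(x) = -x + 4*x**2 (O(x) = (2*x)**2 - x = 4*x**2 - x = -x + 4*x**2)
y = -29026/5 (y = (-22885 + (-57 - 1*78**2))/5 = (-22885 + (-57 - 1*6084))/5 = (-22885 + (-57 - 6084))/5 = (-22885 - 6141)/5 = (1/5)*(-29026) = -29026/5 ≈ -5805.2)
(-10081 + O(206))*(y - 135) = (-10081 + 206*(-1 + 4*206))*(-29026/5 - 135) = (-10081 + 206*(-1 + 824))*(-29701/5) = (-10081 + 206*823)*(-29701/5) = (-10081 + 169538)*(-29701/5) = 159457*(-29701/5) = -4736032357/5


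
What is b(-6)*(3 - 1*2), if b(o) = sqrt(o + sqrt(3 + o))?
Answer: sqrt(-6 + I*sqrt(3)) ≈ 0.35 + 2.4744*I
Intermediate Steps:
b(-6)*(3 - 1*2) = sqrt(-6 + sqrt(3 - 6))*(3 - 1*2) = sqrt(-6 + sqrt(-3))*(3 - 2) = sqrt(-6 + I*sqrt(3))*1 = sqrt(-6 + I*sqrt(3))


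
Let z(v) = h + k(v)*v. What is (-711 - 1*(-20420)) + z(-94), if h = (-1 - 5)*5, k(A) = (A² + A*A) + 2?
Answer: -1641677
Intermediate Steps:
k(A) = 2 + 2*A² (k(A) = (A² + A²) + 2 = 2*A² + 2 = 2 + 2*A²)
h = -30 (h = -6*5 = -30)
z(v) = -30 + v*(2 + 2*v²) (z(v) = -30 + (2 + 2*v²)*v = -30 + v*(2 + 2*v²))
(-711 - 1*(-20420)) + z(-94) = (-711 - 1*(-20420)) + (-30 + 2*(-94) + 2*(-94)³) = (-711 + 20420) + (-30 - 188 + 2*(-830584)) = 19709 + (-30 - 188 - 1661168) = 19709 - 1661386 = -1641677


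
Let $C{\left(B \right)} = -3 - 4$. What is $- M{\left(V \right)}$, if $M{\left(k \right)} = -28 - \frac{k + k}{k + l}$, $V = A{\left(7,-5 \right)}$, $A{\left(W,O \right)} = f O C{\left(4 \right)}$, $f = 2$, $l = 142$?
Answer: $\frac{1519}{53} \approx 28.66$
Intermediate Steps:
$C{\left(B \right)} = -7$ ($C{\left(B \right)} = -3 - 4 = -7$)
$A{\left(W,O \right)} = - 14 O$ ($A{\left(W,O \right)} = 2 O \left(-7\right) = - 14 O$)
$V = 70$ ($V = \left(-14\right) \left(-5\right) = 70$)
$M{\left(k \right)} = -28 - \frac{2 k}{142 + k}$ ($M{\left(k \right)} = -28 - \frac{k + k}{k + 142} = -28 - \frac{2 k}{142 + k}$)
$- M{\left(V \right)} = - \frac{2 \left(-1988 - 1050\right)}{142 + 70} = - \frac{2 \left(-1988 - 1050\right)}{212} = - \frac{2 \left(-3038\right)}{212} = \left(-1\right) \left(- \frac{1519}{53}\right) = \frac{1519}{53}$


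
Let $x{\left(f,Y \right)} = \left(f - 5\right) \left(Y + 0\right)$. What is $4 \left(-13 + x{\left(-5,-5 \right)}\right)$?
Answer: $148$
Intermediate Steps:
$x{\left(f,Y \right)} = Y \left(-5 + f\right)$ ($x{\left(f,Y \right)} = \left(-5 + f\right) Y = Y \left(-5 + f\right)$)
$4 \left(-13 + x{\left(-5,-5 \right)}\right) = 4 \left(-13 - 5 \left(-5 - 5\right)\right) = 4 \left(-13 - -50\right) = 4 \left(-13 + 50\right) = 4 \cdot 37 = 148$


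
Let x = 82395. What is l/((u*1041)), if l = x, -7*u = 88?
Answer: -192255/30536 ≈ -6.2960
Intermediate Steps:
u = -88/7 (u = -⅐*88 = -88/7 ≈ -12.571)
l = 82395
l/((u*1041)) = 82395/((-88/7*1041)) = 82395/(-91608/7) = 82395*(-7/91608) = -192255/30536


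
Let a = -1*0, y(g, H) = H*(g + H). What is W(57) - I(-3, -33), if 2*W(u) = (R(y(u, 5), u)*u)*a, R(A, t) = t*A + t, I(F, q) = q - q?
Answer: 0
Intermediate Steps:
I(F, q) = 0
y(g, H) = H*(H + g)
a = 0
R(A, t) = t + A*t (R(A, t) = A*t + t = t + A*t)
W(u) = 0 (W(u) = (((u*(1 + 5*(5 + u)))*u)*0)/2 = (((u*(1 + (25 + 5*u)))*u)*0)/2 = (((u*(26 + 5*u))*u)*0)/2 = ((u²*(26 + 5*u))*0)/2 = (½)*0 = 0)
W(57) - I(-3, -33) = 0 - 1*0 = 0 + 0 = 0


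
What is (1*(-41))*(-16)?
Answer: 656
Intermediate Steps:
(1*(-41))*(-16) = -41*(-16) = 656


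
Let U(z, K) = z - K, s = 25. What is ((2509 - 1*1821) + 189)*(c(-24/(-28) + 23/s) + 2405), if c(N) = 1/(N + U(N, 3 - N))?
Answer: 860700955/408 ≈ 2.1096e+6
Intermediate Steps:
c(N) = 1/(-3 + 3*N) (c(N) = 1/(N + (N - (3 - N))) = 1/(N + (N + (-3 + N))) = 1/(N + (-3 + 2*N)) = 1/(-3 + 3*N))
((2509 - 1*1821) + 189)*(c(-24/(-28) + 23/s) + 2405) = ((2509 - 1*1821) + 189)*(1/(3*(-1 + (-24/(-28) + 23/25))) + 2405) = ((2509 - 1821) + 189)*(1/(3*(-1 + (-24*(-1/28) + 23*(1/25)))) + 2405) = (688 + 189)*(1/(3*(-1 + (6/7 + 23/25))) + 2405) = 877*(1/(3*(-1 + 311/175)) + 2405) = 877*(1/(3*(136/175)) + 2405) = 877*((⅓)*(175/136) + 2405) = 877*(175/408 + 2405) = 877*(981415/408) = 860700955/408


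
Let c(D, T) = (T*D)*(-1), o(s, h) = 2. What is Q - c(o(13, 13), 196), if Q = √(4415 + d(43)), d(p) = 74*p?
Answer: 392 + √7597 ≈ 479.16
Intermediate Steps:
Q = √7597 (Q = √(4415 + 74*43) = √(4415 + 3182) = √7597 ≈ 87.161)
c(D, T) = -D*T (c(D, T) = (D*T)*(-1) = -D*T)
Q - c(o(13, 13), 196) = √7597 - (-1)*2*196 = √7597 - 1*(-392) = √7597 + 392 = 392 + √7597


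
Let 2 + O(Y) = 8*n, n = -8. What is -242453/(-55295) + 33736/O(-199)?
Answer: -924715111/1824735 ≈ -506.77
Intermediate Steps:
O(Y) = -66 (O(Y) = -2 + 8*(-8) = -2 - 64 = -66)
-242453/(-55295) + 33736/O(-199) = -242453/(-55295) + 33736/(-66) = -242453*(-1/55295) + 33736*(-1/66) = 242453/55295 - 16868/33 = -924715111/1824735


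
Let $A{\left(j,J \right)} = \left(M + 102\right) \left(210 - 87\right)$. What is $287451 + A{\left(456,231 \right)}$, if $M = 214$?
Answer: $326319$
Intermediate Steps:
$A{\left(j,J \right)} = 38868$ ($A{\left(j,J \right)} = \left(214 + 102\right) \left(210 - 87\right) = 316 \cdot 123 = 38868$)
$287451 + A{\left(456,231 \right)} = 287451 + 38868 = 326319$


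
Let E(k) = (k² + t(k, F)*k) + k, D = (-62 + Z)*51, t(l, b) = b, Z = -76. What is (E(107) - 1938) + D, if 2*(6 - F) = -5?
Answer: 6979/2 ≈ 3489.5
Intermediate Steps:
F = 17/2 (F = 6 - ½*(-5) = 6 + 5/2 = 17/2 ≈ 8.5000)
D = -7038 (D = (-62 - 76)*51 = -138*51 = -7038)
E(k) = k² + 19*k/2 (E(k) = (k² + 17*k/2) + k = k² + 19*k/2)
(E(107) - 1938) + D = ((½)*107*(19 + 2*107) - 1938) - 7038 = ((½)*107*(19 + 214) - 1938) - 7038 = ((½)*107*233 - 1938) - 7038 = (24931/2 - 1938) - 7038 = 21055/2 - 7038 = 6979/2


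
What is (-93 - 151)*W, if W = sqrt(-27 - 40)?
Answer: -244*I*sqrt(67) ≈ -1997.2*I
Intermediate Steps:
W = I*sqrt(67) (W = sqrt(-67) = I*sqrt(67) ≈ 8.1853*I)
(-93 - 151)*W = (-93 - 151)*(I*sqrt(67)) = -244*I*sqrt(67)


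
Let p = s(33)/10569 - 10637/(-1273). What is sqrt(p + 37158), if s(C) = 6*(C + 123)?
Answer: sqrt(4423300094629619)/344983 ≈ 192.79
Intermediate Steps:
s(C) = 738 + 6*C (s(C) = 6*(123 + C) = 738 + 6*C)
p = 2913179/344983 (p = (738 + 6*33)/10569 - 10637/(-1273) = (738 + 198)*(1/10569) - 10637*(-1/1273) = 936*(1/10569) + 10637/1273 = 24/271 + 10637/1273 = 2913179/344983 ≈ 8.4444)
sqrt(p + 37158) = sqrt(2913179/344983 + 37158) = sqrt(12821791493/344983) = sqrt(4423300094629619)/344983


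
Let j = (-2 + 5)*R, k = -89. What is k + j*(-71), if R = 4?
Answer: -941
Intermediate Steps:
j = 12 (j = (-2 + 5)*4 = 3*4 = 12)
k + j*(-71) = -89 + 12*(-71) = -89 - 852 = -941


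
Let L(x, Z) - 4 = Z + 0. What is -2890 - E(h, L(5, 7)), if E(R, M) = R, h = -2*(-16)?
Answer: -2922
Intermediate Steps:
L(x, Z) = 4 + Z (L(x, Z) = 4 + (Z + 0) = 4 + Z)
h = 32
-2890 - E(h, L(5, 7)) = -2890 - 1*32 = -2890 - 32 = -2922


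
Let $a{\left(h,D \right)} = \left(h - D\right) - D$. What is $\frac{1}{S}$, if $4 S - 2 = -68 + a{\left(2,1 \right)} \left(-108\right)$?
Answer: $- \frac{2}{33} \approx -0.060606$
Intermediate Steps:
$a{\left(h,D \right)} = h - 2 D$
$S = - \frac{33}{2}$ ($S = \frac{1}{2} + \frac{-68 + \left(2 - 2\right) \left(-108\right)}{4} = \frac{1}{2} + \frac{-68 + 0 \left(-108\right)}{4} = \frac{1}{2} + \frac{-68 + 0}{4} = \frac{1}{2} + \frac{1}{4} \left(-68\right) = \frac{1}{2} - 17 = - \frac{33}{2} \approx -16.5$)
$\frac{1}{S} = \frac{1}{- \frac{33}{2}} = - \frac{2}{33}$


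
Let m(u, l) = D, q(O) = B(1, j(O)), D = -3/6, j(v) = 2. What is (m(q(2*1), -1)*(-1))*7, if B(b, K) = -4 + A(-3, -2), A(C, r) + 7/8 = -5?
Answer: 7/2 ≈ 3.5000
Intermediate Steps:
A(C, r) = -47/8 (A(C, r) = -7/8 - 5 = -47/8)
D = -½ (D = -3*⅙ = -½ ≈ -0.50000)
B(b, K) = -79/8 (B(b, K) = -4 - 47/8 = -79/8)
q(O) = -79/8
m(u, l) = -½
(m(q(2*1), -1)*(-1))*7 = -½*(-1)*7 = (½)*7 = 7/2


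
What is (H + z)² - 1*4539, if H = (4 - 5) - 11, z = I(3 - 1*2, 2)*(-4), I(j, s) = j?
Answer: -4283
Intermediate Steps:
z = -4 (z = (3 - 1*2)*(-4) = (3 - 2)*(-4) = 1*(-4) = -4)
H = -12 (H = -1 - 11 = -12)
(H + z)² - 1*4539 = (-12 - 4)² - 1*4539 = (-16)² - 4539 = 256 - 4539 = -4283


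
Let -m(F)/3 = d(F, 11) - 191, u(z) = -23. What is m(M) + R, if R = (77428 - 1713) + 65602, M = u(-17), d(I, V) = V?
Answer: 141857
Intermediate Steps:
M = -23
R = 141317 (R = 75715 + 65602 = 141317)
m(F) = 540 (m(F) = -3*(11 - 191) = -3*(-180) = 540)
m(M) + R = 540 + 141317 = 141857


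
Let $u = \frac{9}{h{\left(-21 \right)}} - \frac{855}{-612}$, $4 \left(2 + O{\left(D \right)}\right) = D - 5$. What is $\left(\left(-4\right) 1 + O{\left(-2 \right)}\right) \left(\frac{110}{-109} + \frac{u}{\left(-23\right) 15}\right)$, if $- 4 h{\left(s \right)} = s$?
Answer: $\frac{564994499}{71599920} \approx 7.891$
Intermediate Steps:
$h{\left(s \right)} = - \frac{s}{4}$
$O{\left(D \right)} = - \frac{13}{4} + \frac{D}{4}$ ($O{\left(D \right)} = -2 + \frac{D - 5}{4} = -2 + \frac{-5 + D}{4} = -2 + \left(- \frac{5}{4} + \frac{D}{4}\right) = - \frac{13}{4} + \frac{D}{4}$)
$u = \frac{1481}{476}$ ($u = \frac{9}{\left(- \frac{1}{4}\right) \left(-21\right)} - \frac{855}{-612} = \frac{9}{\frac{21}{4}} - - \frac{95}{68} = 9 \cdot \frac{4}{21} + \frac{95}{68} = \frac{12}{7} + \frac{95}{68} = \frac{1481}{476} \approx 3.1113$)
$\left(\left(-4\right) 1 + O{\left(-2 \right)}\right) \left(\frac{110}{-109} + \frac{u}{\left(-23\right) 15}\right) = \left(\left(-4\right) 1 + \left(- \frac{13}{4} + \frac{1}{4} \left(-2\right)\right)\right) \left(\frac{110}{-109} + \frac{1481}{476 \left(\left(-23\right) 15\right)}\right) = \left(-4 - \frac{15}{4}\right) \left(110 \left(- \frac{1}{109}\right) + \frac{1481}{476 \left(-345\right)}\right) = \left(-4 - \frac{15}{4}\right) \left(- \frac{110}{109} + \frac{1481}{476} \left(- \frac{1}{345}\right)\right) = - \frac{31 \left(- \frac{110}{109} - \frac{1481}{164220}\right)}{4} = \left(- \frac{31}{4}\right) \left(- \frac{18225629}{17899980}\right) = \frac{564994499}{71599920}$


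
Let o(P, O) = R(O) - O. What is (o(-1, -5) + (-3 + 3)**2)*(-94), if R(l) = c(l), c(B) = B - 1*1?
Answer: 94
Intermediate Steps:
c(B) = -1 + B (c(B) = B - 1 = -1 + B)
R(l) = -1 + l
o(P, O) = -1 (o(P, O) = (-1 + O) - O = -1)
(o(-1, -5) + (-3 + 3)**2)*(-94) = (-1 + (-3 + 3)**2)*(-94) = (-1 + 0**2)*(-94) = (-1 + 0)*(-94) = -1*(-94) = 94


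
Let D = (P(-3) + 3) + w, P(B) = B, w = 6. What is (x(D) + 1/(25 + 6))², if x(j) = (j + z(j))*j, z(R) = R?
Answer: 4986289/961 ≈ 5188.6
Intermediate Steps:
D = 6 (D = (-3 + 3) + 6 = 0 + 6 = 6)
x(j) = 2*j² (x(j) = (j + j)*j = (2*j)*j = 2*j²)
(x(D) + 1/(25 + 6))² = (2*6² + 1/(25 + 6))² = (2*36 + 1/31)² = (72 + 1/31)² = (2233/31)² = 4986289/961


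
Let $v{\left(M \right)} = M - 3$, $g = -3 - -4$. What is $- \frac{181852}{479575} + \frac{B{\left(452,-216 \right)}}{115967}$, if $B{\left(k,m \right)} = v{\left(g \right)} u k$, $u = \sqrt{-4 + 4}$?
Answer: $- \frac{181852}{479575} \approx -0.37919$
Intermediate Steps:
$g = 1$ ($g = -3 + 4 = 1$)
$v{\left(M \right)} = -3 + M$
$u = 0$ ($u = \sqrt{0} = 0$)
$B{\left(k,m \right)} = 0$ ($B{\left(k,m \right)} = \left(-3 + 1\right) 0 k = \left(-2\right) 0 k = 0 k = 0$)
$- \frac{181852}{479575} + \frac{B{\left(452,-216 \right)}}{115967} = - \frac{181852}{479575} + \frac{0}{115967} = \left(-181852\right) \frac{1}{479575} + 0 \cdot \frac{1}{115967} = - \frac{181852}{479575} + 0 = - \frac{181852}{479575}$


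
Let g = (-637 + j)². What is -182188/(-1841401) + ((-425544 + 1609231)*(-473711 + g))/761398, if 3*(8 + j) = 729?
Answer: -680281519773892285/1402039038598 ≈ -4.8521e+5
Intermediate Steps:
j = 235 (j = -8 + (⅓)*729 = -8 + 243 = 235)
g = 161604 (g = (-637 + 235)² = (-402)² = 161604)
-182188/(-1841401) + ((-425544 + 1609231)*(-473711 + g))/761398 = -182188/(-1841401) + ((-425544 + 1609231)*(-473711 + 161604))/761398 = -182188*(-1/1841401) + (1183687*(-312107))*(1/761398) = 182188/1841401 - 369436998509*1/761398 = 182188/1841401 - 369436998509/761398 = -680281519773892285/1402039038598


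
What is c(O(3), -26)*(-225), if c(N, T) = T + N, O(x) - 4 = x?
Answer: 4275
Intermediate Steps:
O(x) = 4 + x
c(N, T) = N + T
c(O(3), -26)*(-225) = ((4 + 3) - 26)*(-225) = (7 - 26)*(-225) = -19*(-225) = 4275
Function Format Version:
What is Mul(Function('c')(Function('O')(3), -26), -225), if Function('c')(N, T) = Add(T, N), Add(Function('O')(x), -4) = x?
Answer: 4275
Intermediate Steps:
Function('O')(x) = Add(4, x)
Function('c')(N, T) = Add(N, T)
Mul(Function('c')(Function('O')(3), -26), -225) = Mul(Add(Add(4, 3), -26), -225) = Mul(Add(7, -26), -225) = Mul(-19, -225) = 4275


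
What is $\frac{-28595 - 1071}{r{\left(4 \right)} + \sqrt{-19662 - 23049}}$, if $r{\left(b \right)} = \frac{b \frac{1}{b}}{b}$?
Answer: $\frac{118664 i}{- i + 4 \sqrt{42711}} \approx -0.17364 + 143.55 i$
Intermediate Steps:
$r{\left(b \right)} = \frac{1}{b}$ ($r{\left(b \right)} = 1 \frac{1}{b} = \frac{1}{b}$)
$\frac{-28595 - 1071}{r{\left(4 \right)} + \sqrt{-19662 - 23049}} = \frac{-28595 - 1071}{\frac{1}{4} + \sqrt{-19662 - 23049}} = - \frac{29666}{\frac{1}{4} + \sqrt{-42711}} = - \frac{29666}{\frac{1}{4} + i \sqrt{42711}}$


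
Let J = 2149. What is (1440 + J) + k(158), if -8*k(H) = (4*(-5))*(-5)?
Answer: 7153/2 ≈ 3576.5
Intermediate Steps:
k(H) = -25/2 (k(H) = -4*(-5)*(-5)/8 = -(-5)*(-5)/2 = -⅛*100 = -25/2)
(1440 + J) + k(158) = (1440 + 2149) - 25/2 = 3589 - 25/2 = 7153/2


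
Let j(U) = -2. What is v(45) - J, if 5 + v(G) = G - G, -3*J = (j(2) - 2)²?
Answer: ⅓ ≈ 0.33333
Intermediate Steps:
J = -16/3 (J = -(-2 - 2)²/3 = -⅓*(-4)² = -⅓*16 = -16/3 ≈ -5.3333)
v(G) = -5 (v(G) = -5 + (G - G) = -5 + 0 = -5)
v(45) - J = -5 - 1*(-16/3) = -5 + 16/3 = ⅓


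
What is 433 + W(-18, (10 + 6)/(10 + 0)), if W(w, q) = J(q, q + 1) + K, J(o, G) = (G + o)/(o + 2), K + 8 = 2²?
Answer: 2581/6 ≈ 430.17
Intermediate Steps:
K = -4 (K = -8 + 2² = -8 + 4 = -4)
J(o, G) = (G + o)/(2 + o)
W(w, q) = -4 + (1 + 2*q)/(2 + q) (W(w, q) = ((q + 1) + q)/(2 + q) - 4 = ((1 + q) + q)/(2 + q) - 4 = (1 + 2*q)/(2 + q) - 4 = -4 + (1 + 2*q)/(2 + q))
433 + W(-18, (10 + 6)/(10 + 0)) = 433 + (-7 - 2*(10 + 6)/(10 + 0))/(2 + (10 + 6)/(10 + 0)) = 433 + (-7 - 32/10)/(2 + 16/10) = 433 + (-7 - 32/10)/(2 + 16*(⅒)) = 433 + (-7 - 2*8/5)/(2 + 8/5) = 433 + (-7 - 16/5)/(18/5) = 433 + (5/18)*(-51/5) = 433 - 17/6 = 2581/6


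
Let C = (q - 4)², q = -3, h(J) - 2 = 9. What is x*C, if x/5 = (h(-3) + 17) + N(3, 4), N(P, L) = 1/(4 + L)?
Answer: 55125/8 ≈ 6890.6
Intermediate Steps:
h(J) = 11 (h(J) = 2 + 9 = 11)
C = 49 (C = (-3 - 4)² = (-7)² = 49)
x = 1125/8 (x = 5*((11 + 17) + 1/(4 + 4)) = 5*(28 + 1/8) = 5*(28 + ⅛) = 5*(225/8) = 1125/8 ≈ 140.63)
x*C = (1125/8)*49 = 55125/8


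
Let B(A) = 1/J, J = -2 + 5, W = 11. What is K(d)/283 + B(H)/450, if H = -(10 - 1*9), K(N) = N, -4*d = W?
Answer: -6859/764100 ≈ -0.0089766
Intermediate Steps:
d = -11/4 (d = -¼*11 = -11/4 ≈ -2.7500)
J = 3
H = -1 (H = -(10 - 9) = -1*1 = -1)
B(A) = ⅓ (B(A) = 1/3 = ⅓)
K(d)/283 + B(H)/450 = -11/4/283 + (⅓)/450 = -11/4*1/283 + (⅓)*(1/450) = -11/1132 + 1/1350 = -6859/764100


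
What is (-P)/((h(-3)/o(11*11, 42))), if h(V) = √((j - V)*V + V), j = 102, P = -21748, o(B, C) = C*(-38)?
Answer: 5784968*I*√318/53 ≈ 1.9464e+6*I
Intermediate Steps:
o(B, C) = -38*C
h(V) = √(V + V*(102 - V)) (h(V) = √((102 - V)*V + V) = √(V*(102 - V) + V) = √(V + V*(102 - V)))
(-P)/((h(-3)/o(11*11, 42))) = (-1*(-21748))/((√(-3*(103 - 1*(-3)))/((-38*42)))) = 21748/((√(-3*(103 + 3))/(-1596))) = 21748/((√(-3*106)*(-1/1596))) = 21748/((√(-318)*(-1/1596))) = 21748/(((I*√318)*(-1/1596))) = 21748/((-I*√318/1596)) = 21748*(266*I*√318/53) = 5784968*I*√318/53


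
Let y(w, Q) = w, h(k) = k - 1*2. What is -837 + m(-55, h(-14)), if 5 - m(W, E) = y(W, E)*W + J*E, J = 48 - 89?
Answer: -4513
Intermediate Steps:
h(k) = -2 + k (h(k) = k - 2 = -2 + k)
J = -41
m(W, E) = 5 - W² + 41*E (m(W, E) = 5 - (W*W - 41*E) = 5 - (W² - 41*E) = 5 + (-W² + 41*E) = 5 - W² + 41*E)
-837 + m(-55, h(-14)) = -837 + (5 - 1*(-55)² + 41*(-2 - 14)) = -837 + (5 - 1*3025 + 41*(-16)) = -837 + (5 - 3025 - 656) = -837 - 3676 = -4513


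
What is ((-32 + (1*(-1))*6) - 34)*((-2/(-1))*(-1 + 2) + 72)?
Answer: -5328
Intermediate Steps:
((-32 + (1*(-1))*6) - 34)*((-2/(-1))*(-1 + 2) + 72) = ((-32 - 1*6) - 34)*(-2*(-1)*1 + 72) = ((-32 - 6) - 34)*(-2*(-1)*1 + 72) = (-38 - 34)*(2*1 + 72) = -72*(2 + 72) = -72*74 = -5328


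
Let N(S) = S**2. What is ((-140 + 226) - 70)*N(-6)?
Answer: 576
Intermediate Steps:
((-140 + 226) - 70)*N(-6) = ((-140 + 226) - 70)*(-6)**2 = (86 - 70)*36 = 16*36 = 576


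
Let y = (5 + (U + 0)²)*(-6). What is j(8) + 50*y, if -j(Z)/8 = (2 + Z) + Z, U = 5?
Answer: -9144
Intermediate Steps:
j(Z) = -16 - 16*Z (j(Z) = -8*((2 + Z) + Z) = -8*(2 + 2*Z) = -16 - 16*Z)
y = -180 (y = (5 + (5 + 0)²)*(-6) = (5 + 5²)*(-6) = (5 + 25)*(-6) = 30*(-6) = -180)
j(8) + 50*y = (-16 - 16*8) + 50*(-180) = (-16 - 128) - 9000 = -144 - 9000 = -9144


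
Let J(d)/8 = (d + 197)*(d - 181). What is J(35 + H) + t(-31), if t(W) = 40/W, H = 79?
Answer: -5167616/31 ≈ -1.6670e+5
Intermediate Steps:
J(d) = 8*(-181 + d)*(197 + d) (J(d) = 8*((d + 197)*(d - 181)) = 8*((197 + d)*(-181 + d)) = 8*((-181 + d)*(197 + d)) = 8*(-181 + d)*(197 + d))
J(35 + H) + t(-31) = (-285256 + 8*(35 + 79)² + 128*(35 + 79)) + 40/(-31) = (-285256 + 8*114² + 128*114) + 40*(-1/31) = (-285256 + 8*12996 + 14592) - 40/31 = (-285256 + 103968 + 14592) - 40/31 = -166696 - 40/31 = -5167616/31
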